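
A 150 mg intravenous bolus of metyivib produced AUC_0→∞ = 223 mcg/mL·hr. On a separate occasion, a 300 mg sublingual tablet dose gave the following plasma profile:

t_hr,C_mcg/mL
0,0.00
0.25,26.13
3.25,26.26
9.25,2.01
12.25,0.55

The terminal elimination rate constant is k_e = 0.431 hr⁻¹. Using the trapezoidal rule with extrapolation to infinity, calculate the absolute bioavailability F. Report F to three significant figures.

F = 0.385

Trapezoidal AUC_0→12.25 (sublingual tablet):
  [0→0.25]: (0.00+26.13)/2 × 0.25 = 3.26625
  [0.25→3.25]: (26.13+26.26)/2 × 3 = 78.585
  [3.25→9.25]: (26.26+2.01)/2 × 6 = 84.81
  [9.25→12.25]: (2.01+0.55)/2 × 3 = 3.84
  Sum = 170.50125 mcg/mL·hr
Tail: C_last/k_e = 0.55/0.431 = 1.276
AUC_0→∞ (sublingual tablet) = 170.50125 + 1.276 = 171.77725 mcg/mL·hr
F = (AUC_ev/D_ev)/(AUC_iv/D_iv) = (171.77725/300)/(223/150) = 0.572591/1.48667 = 0.3852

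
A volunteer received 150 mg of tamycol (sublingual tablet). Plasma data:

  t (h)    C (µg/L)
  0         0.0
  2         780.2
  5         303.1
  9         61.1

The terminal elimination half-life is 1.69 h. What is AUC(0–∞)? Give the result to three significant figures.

AUC = 3280 µg/L·h

Trapezoidal AUC_0→9:
  [0→2]: (0.0+780.2)/2 × 2 = 780.2
  [2→5]: (780.2+303.1)/2 × 3 = 1624.95
  [5→9]: (303.1+61.1)/2 × 4 = 728.4
  Sum = 3133.55 µg/L·h
k_e = ln2 / t½ = 0.693147 / 1.69 = 0.4101 h^-1
Extrapolated tail: C_last / k_e = 61.1 / 0.4101 = 148.988
AUC_0→∞ = 3133.55 + 148.988 = 3282.538 µg/L·h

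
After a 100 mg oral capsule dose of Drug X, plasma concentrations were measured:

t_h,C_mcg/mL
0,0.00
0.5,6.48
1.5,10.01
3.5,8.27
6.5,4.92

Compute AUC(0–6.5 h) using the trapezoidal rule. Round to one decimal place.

Trapezoidal AUC_0→6.5:
  [0→0.5]: (0.00+6.48)/2 × 0.5 = 1.62
  [0.5→1.5]: (6.48+10.01)/2 × 1 = 8.245
  [1.5→3.5]: (10.01+8.27)/2 × 2 = 18.28
  [3.5→6.5]: (8.27+4.92)/2 × 3 = 19.785
  Sum = 47.93 mcg/mL·h

AUC = 47.9 mcg/mL·h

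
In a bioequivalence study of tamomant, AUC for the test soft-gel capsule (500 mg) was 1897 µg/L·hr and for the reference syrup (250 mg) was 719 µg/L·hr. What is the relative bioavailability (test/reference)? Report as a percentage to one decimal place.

F_rel = (AUC_test/D_test) / (AUC_ref/D_ref)
      = (1897/500) / (719/250)
      = 3.794 / 2.876 = 1.3192 = 131.92%

F_rel = 131.9%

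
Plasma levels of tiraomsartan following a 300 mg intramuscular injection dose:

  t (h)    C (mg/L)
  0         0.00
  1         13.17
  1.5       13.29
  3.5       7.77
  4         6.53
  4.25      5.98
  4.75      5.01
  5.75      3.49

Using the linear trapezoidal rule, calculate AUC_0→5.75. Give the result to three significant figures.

AUC = 46.4 mg/L·h

Trapezoidal AUC_0→5.75:
  [0→1]: (0.00+13.17)/2 × 1 = 6.585
  [1→1.5]: (13.17+13.29)/2 × 0.5 = 6.615
  [1.5→3.5]: (13.29+7.77)/2 × 2 = 21.06
  [3.5→4]: (7.77+6.53)/2 × 0.5 = 3.575
  [4→4.25]: (6.53+5.98)/2 × 0.25 = 1.56375
  [4.25→4.75]: (5.98+5.01)/2 × 0.5 = 2.7475
  [4.75→5.75]: (5.01+3.49)/2 × 1 = 4.25
  Sum = 46.39625 mg/L·h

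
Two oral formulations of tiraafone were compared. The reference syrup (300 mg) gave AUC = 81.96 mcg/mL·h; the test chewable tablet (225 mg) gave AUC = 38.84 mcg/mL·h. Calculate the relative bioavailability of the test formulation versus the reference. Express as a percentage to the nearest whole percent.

F_rel = 63%

F_rel = (AUC_test/D_test) / (AUC_ref/D_ref)
      = (38.84/225) / (81.96/300)
      = 0.172622 / 0.2732 = 0.6319 = 63.19%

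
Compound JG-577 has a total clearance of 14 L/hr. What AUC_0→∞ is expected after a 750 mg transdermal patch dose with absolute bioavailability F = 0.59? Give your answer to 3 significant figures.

AUC = 31.6 mg/L·hr

AUC_0→∞ = F × Dose / CL
        = 0.59 × 750 / 14 = 31.6071 mg/L·hr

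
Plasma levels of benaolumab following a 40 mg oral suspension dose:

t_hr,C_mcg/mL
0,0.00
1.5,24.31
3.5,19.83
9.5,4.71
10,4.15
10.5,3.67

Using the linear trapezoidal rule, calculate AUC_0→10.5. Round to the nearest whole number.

Trapezoidal AUC_0→10.5:
  [0→1.5]: (0.00+24.31)/2 × 1.5 = 18.2325
  [1.5→3.5]: (24.31+19.83)/2 × 2 = 44.14
  [3.5→9.5]: (19.83+4.71)/2 × 6 = 73.62
  [9.5→10]: (4.71+4.15)/2 × 0.5 = 2.215
  [10→10.5]: (4.15+3.67)/2 × 0.5 = 1.955
  Sum = 140.1625 mcg/mL·hr

AUC = 140 mcg/mL·hr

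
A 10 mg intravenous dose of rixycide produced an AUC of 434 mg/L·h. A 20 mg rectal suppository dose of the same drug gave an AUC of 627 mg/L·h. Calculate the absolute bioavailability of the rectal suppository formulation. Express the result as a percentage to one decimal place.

F = 72.2%

F = (AUC_ev / D_ev) / (AUC_iv / D_iv)
  = (627/20) / (434/10)
  = 31.35 / 43.4 = 0.7224
  = 72.24%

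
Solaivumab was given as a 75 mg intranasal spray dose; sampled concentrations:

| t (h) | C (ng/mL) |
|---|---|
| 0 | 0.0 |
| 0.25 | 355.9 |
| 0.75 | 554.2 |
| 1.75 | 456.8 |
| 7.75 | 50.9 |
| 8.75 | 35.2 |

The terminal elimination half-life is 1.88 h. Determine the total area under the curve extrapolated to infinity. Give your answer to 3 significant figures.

AUC = 2440 ng/mL·h

Trapezoidal AUC_0→8.75:
  [0→0.25]: (0.0+355.9)/2 × 0.25 = 44.4875
  [0.25→0.75]: (355.9+554.2)/2 × 0.5 = 227.525
  [0.75→1.75]: (554.2+456.8)/2 × 1 = 505.5
  [1.75→7.75]: (456.8+50.9)/2 × 6 = 1523.1
  [7.75→8.75]: (50.9+35.2)/2 × 1 = 43.05
  Sum = 2343.6625 ng/mL·h
k_e = ln2 / t½ = 0.693147 / 1.88 = 0.3687 h^-1
Extrapolated tail: C_last / k_e = 35.2 / 0.3687 = 95.471
AUC_0→∞ = 2343.6625 + 95.471 = 2439.1335 ng/mL·h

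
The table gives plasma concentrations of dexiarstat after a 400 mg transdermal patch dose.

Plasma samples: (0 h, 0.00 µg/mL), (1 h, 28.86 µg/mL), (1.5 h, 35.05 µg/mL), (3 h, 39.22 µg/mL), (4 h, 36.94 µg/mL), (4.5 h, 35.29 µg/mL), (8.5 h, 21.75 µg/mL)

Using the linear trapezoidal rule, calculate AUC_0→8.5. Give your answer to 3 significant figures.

Trapezoidal AUC_0→8.5:
  [0→1]: (0.00+28.86)/2 × 1 = 14.43
  [1→1.5]: (28.86+35.05)/2 × 0.5 = 15.9775
  [1.5→3]: (35.05+39.22)/2 × 1.5 = 55.7025
  [3→4]: (39.22+36.94)/2 × 1 = 38.08
  [4→4.5]: (36.94+35.29)/2 × 0.5 = 18.0575
  [4.5→8.5]: (35.29+21.75)/2 × 4 = 114.08
  Sum = 256.3275 µg/mL·h

AUC = 256 µg/mL·h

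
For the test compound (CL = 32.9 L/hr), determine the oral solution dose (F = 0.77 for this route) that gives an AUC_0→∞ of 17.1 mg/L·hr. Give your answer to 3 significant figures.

Dose = CL × AUC_0→∞ / F
     = 32.9 × 17.1 / 0.77 = 730.636 mg

Dose = 731 mg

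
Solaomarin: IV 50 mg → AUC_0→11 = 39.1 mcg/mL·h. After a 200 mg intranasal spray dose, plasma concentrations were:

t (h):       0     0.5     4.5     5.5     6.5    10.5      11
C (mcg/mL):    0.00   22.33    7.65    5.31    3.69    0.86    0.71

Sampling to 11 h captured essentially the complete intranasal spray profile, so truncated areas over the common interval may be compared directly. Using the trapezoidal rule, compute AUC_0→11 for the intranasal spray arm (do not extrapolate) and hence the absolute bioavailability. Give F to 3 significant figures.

Trapezoidal AUC_0→11 (intranasal spray):
  [0→0.5]: (0.00+22.33)/2 × 0.5 = 5.5825
  [0.5→4.5]: (22.33+7.65)/2 × 4 = 59.96
  [4.5→5.5]: (7.65+5.31)/2 × 1 = 6.48
  [5.5→6.5]: (5.31+3.69)/2 × 1 = 4.5
  [6.5→10.5]: (3.69+0.86)/2 × 4 = 9.1
  [10.5→11]: (0.86+0.71)/2 × 0.5 = 0.3925
  Sum = 86.015 mcg/mL·h
F = (AUC_ev/D_ev)/(AUC_iv/D_iv) = (86.015/200)/(39.1/50) = 0.430075/0.782 = 0.5500

F = 0.550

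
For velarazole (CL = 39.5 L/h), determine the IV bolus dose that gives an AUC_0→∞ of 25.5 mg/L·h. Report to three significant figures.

Dose = 1010 mg

Dose_iv = CL × AUC_0→∞
     = 39.5 × 25.5 = 1007.25 mg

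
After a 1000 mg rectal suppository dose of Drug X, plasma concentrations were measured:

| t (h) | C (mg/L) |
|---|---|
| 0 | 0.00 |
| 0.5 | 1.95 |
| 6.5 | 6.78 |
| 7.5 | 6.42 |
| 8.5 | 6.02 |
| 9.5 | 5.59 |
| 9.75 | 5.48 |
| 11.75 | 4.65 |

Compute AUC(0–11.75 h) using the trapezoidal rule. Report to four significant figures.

AUC = 56.82 mg/L·h

Trapezoidal AUC_0→11.75:
  [0→0.5]: (0.00+1.95)/2 × 0.5 = 0.4875
  [0.5→6.5]: (1.95+6.78)/2 × 6 = 26.19
  [6.5→7.5]: (6.78+6.42)/2 × 1 = 6.6
  [7.5→8.5]: (6.42+6.02)/2 × 1 = 6.22
  [8.5→9.5]: (6.02+5.59)/2 × 1 = 5.805
  [9.5→9.75]: (5.59+5.48)/2 × 0.25 = 1.38375
  [9.75→11.75]: (5.48+4.65)/2 × 2 = 10.13
  Sum = 56.81625 mg/L·h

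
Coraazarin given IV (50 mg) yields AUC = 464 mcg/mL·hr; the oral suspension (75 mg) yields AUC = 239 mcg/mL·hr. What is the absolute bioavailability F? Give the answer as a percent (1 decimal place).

F = (AUC_ev / D_ev) / (AUC_iv / D_iv)
  = (239/75) / (464/50)
  = 3.18667 / 9.28 = 0.3434
  = 34.34%

F = 34.3%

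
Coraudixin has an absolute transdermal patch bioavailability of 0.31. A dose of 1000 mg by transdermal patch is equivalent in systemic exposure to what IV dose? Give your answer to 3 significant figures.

Systemic exposure from an extravascular dose = F × D_ev, so the equivalent IV dose is F × D_ev.
D_iv = F × D_ev = 0.31 × 1000 = 310 mg

D_iv = 310 mg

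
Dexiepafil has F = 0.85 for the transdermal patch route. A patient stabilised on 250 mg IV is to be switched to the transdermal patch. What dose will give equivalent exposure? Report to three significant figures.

D_transdermal = 294 mg

For equal systemic exposure: F × D_ev = D_iv
D_ev = D_iv / F = 250 / 0.85 = 294.118 mg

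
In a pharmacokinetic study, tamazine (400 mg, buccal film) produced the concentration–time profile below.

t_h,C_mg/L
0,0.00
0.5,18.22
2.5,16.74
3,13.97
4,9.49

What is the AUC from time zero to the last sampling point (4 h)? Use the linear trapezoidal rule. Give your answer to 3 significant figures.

Trapezoidal AUC_0→4:
  [0→0.5]: (0.00+18.22)/2 × 0.5 = 4.555
  [0.5→2.5]: (18.22+16.74)/2 × 2 = 34.96
  [2.5→3]: (16.74+13.97)/2 × 0.5 = 7.6775
  [3→4]: (13.97+9.49)/2 × 1 = 11.73
  Sum = 58.9225 mg/L·h

AUC = 58.9 mg/L·h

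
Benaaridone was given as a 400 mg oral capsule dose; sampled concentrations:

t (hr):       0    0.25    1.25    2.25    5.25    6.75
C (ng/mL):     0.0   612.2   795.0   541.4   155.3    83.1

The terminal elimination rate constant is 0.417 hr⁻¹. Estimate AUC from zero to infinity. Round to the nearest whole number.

Trapezoidal AUC_0→6.75:
  [0→0.25]: (0.0+612.2)/2 × 0.25 = 76.525
  [0.25→1.25]: (612.2+795.0)/2 × 1 = 703.6
  [1.25→2.25]: (795.0+541.4)/2 × 1 = 668.2
  [2.25→5.25]: (541.4+155.3)/2 × 3 = 1045.05
  [5.25→6.75]: (155.3+83.1)/2 × 1.5 = 178.8
  Sum = 2672.175 ng/mL·hr
Extrapolated tail: C_last / k_e = 83.1 / 0.417 = 199.281
AUC_0→∞ = 2672.175 + 199.281 = 2871.456 ng/mL·hr

AUC = 2871 ng/mL·hr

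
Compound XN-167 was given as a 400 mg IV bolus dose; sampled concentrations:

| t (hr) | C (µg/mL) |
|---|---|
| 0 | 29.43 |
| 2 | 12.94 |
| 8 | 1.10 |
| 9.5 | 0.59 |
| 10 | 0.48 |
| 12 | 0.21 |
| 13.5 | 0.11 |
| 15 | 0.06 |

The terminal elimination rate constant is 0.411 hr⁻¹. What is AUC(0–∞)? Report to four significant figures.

Trapezoidal AUC_0→15:
  [0→2]: (29.43+12.94)/2 × 2 = 42.37
  [2→8]: (12.94+1.10)/2 × 6 = 42.12
  [8→9.5]: (1.10+0.59)/2 × 1.5 = 1.2675
  [9.5→10]: (0.59+0.48)/2 × 0.5 = 0.2675
  [10→12]: (0.48+0.21)/2 × 2 = 0.69
  [12→13.5]: (0.21+0.11)/2 × 1.5 = 0.24
  [13.5→15]: (0.11+0.06)/2 × 1.5 = 0.1275
  Sum = 87.0825 µg/mL·hr
Extrapolated tail: C_last / k_e = 0.06 / 0.411 = 0.146
AUC_0→∞ = 87.0825 + 0.146 = 87.2285 µg/mL·hr

AUC = 87.23 µg/mL·hr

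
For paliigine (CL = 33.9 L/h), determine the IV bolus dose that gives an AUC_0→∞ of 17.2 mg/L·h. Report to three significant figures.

Dose_iv = CL × AUC_0→∞
     = 33.9 × 17.2 = 583.08 mg

Dose = 583 mg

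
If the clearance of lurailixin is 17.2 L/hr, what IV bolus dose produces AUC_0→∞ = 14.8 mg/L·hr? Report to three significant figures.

Dose = 255 mg

Dose_iv = CL × AUC_0→∞
     = 17.2 × 14.8 = 254.56 mg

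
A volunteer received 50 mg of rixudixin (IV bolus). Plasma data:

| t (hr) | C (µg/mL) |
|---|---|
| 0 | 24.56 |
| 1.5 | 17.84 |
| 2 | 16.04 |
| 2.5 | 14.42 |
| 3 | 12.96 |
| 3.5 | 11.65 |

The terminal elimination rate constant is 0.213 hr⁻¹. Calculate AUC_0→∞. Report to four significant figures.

Trapezoidal AUC_0→3.5:
  [0→1.5]: (24.56+17.84)/2 × 1.5 = 31.8
  [1.5→2]: (17.84+16.04)/2 × 0.5 = 8.47
  [2→2.5]: (16.04+14.42)/2 × 0.5 = 7.615
  [2.5→3]: (14.42+12.96)/2 × 0.5 = 6.845
  [3→3.5]: (12.96+11.65)/2 × 0.5 = 6.1525
  Sum = 60.8825 µg/mL·hr
Extrapolated tail: C_last / k_e = 11.65 / 0.213 = 54.695
AUC_0→∞ = 60.8825 + 54.695 = 115.5775 µg/mL·hr

AUC = 115.6 µg/mL·hr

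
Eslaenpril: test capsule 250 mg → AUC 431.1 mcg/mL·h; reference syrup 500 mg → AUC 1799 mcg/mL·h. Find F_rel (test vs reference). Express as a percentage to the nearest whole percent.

F_rel = 48%

F_rel = (AUC_test/D_test) / (AUC_ref/D_ref)
      = (431.1/250) / (1799/500)
      = 1.7244 / 3.598 = 0.4793 = 47.93%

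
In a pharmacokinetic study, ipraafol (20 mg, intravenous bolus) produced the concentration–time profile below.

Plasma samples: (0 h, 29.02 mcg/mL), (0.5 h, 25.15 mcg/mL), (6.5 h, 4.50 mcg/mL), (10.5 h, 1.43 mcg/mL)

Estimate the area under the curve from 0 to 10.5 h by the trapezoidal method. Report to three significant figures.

AUC = 114 mcg/mL·h

Trapezoidal AUC_0→10.5:
  [0→0.5]: (29.02+25.15)/2 × 0.5 = 13.5425
  [0.5→6.5]: (25.15+4.50)/2 × 6 = 88.95
  [6.5→10.5]: (4.50+1.43)/2 × 4 = 11.86
  Sum = 114.3525 mcg/mL·h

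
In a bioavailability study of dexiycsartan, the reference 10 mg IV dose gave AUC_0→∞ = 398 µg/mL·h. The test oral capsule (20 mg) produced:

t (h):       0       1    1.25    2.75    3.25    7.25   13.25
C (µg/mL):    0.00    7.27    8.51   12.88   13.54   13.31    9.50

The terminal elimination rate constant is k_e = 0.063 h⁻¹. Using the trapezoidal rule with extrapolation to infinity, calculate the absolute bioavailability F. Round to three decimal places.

F = 0.378

Trapezoidal AUC_0→13.25 (oral capsule):
  [0→1]: (0.00+7.27)/2 × 1 = 3.635
  [1→1.25]: (7.27+8.51)/2 × 0.25 = 1.9725
  [1.25→2.75]: (8.51+12.88)/2 × 1.5 = 16.0425
  [2.75→3.25]: (12.88+13.54)/2 × 0.5 = 6.605
  [3.25→7.25]: (13.54+13.31)/2 × 4 = 53.7
  [7.25→13.25]: (13.31+9.50)/2 × 6 = 68.43
  Sum = 150.385 µg/mL·h
Tail: C_last/k_e = 9.50/0.063 = 150.794
AUC_0→∞ (oral capsule) = 150.385 + 150.794 = 301.179 µg/mL·h
F = (AUC_ev/D_ev)/(AUC_iv/D_iv) = (301.179/20)/(398/10) = 15.05895/39.8 = 0.3784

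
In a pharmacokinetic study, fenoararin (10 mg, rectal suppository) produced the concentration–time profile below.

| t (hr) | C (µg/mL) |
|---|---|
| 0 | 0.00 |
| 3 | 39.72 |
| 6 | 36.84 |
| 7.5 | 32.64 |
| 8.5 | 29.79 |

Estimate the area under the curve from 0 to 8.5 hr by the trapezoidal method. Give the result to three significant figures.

AUC = 258 µg/mL·hr

Trapezoidal AUC_0→8.5:
  [0→3]: (0.00+39.72)/2 × 3 = 59.58
  [3→6]: (39.72+36.84)/2 × 3 = 114.84
  [6→7.5]: (36.84+32.64)/2 × 1.5 = 52.11
  [7.5→8.5]: (32.64+29.79)/2 × 1 = 31.215
  Sum = 257.745 µg/mL·hr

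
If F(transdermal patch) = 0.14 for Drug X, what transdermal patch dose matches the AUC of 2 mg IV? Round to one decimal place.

D_transdermal = 14.3 mg

For equal systemic exposure: F × D_ev = D_iv
D_ev = D_iv / F = 2 / 0.14 = 14.2857 mg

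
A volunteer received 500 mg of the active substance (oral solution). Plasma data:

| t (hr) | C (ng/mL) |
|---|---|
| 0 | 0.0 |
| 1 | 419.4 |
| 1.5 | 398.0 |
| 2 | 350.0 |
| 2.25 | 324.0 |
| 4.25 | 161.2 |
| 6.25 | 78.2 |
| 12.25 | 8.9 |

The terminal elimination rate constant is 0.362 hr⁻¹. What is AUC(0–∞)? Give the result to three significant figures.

AUC = 1700 ng/mL·hr

Trapezoidal AUC_0→12.25:
  [0→1]: (0.0+419.4)/2 × 1 = 209.7
  [1→1.5]: (419.4+398.0)/2 × 0.5 = 204.35
  [1.5→2]: (398.0+350.0)/2 × 0.5 = 187.0
  [2→2.25]: (350.0+324.0)/2 × 0.25 = 84.25
  [2.25→4.25]: (324.0+161.2)/2 × 2 = 485.2
  [4.25→6.25]: (161.2+78.2)/2 × 2 = 239.4
  [6.25→12.25]: (78.2+8.9)/2 × 6 = 261.3
  Sum = 1671.2 ng/mL·hr
Extrapolated tail: C_last / k_e = 8.9 / 0.362 = 24.586
AUC_0→∞ = 1671.2 + 24.586 = 1695.786 ng/mL·hr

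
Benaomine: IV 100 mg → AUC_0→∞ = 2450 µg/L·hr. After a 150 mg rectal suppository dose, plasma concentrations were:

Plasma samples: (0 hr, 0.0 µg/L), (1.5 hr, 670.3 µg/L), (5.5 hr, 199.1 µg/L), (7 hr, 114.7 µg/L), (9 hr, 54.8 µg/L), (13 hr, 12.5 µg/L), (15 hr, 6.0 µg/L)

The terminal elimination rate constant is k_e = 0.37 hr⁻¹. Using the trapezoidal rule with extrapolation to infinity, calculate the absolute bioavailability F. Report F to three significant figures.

Trapezoidal AUC_0→15 (rectal suppository):
  [0→1.5]: (0.0+670.3)/2 × 1.5 = 502.725
  [1.5→5.5]: (670.3+199.1)/2 × 4 = 1738.8
  [5.5→7]: (199.1+114.7)/2 × 1.5 = 235.35
  [7→9]: (114.7+54.8)/2 × 2 = 169.5
  [9→13]: (54.8+12.5)/2 × 4 = 134.6
  [13→15]: (12.5+6.0)/2 × 2 = 18.5
  Sum = 2799.475 µg/L·hr
Tail: C_last/k_e = 6.0/0.37 = 16.216
AUC_0→∞ (rectal suppository) = 2799.475 + 16.216 = 2815.691 µg/L·hr
F = (AUC_ev/D_ev)/(AUC_iv/D_iv) = (2815.691/150)/(2450/100) = 18.7713/24.5 = 0.7662

F = 0.766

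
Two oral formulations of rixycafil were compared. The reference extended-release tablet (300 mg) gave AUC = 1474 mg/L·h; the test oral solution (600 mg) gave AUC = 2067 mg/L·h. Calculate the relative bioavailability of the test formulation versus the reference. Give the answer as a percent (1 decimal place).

F_rel = 70.1%

F_rel = (AUC_test/D_test) / (AUC_ref/D_ref)
      = (2067/600) / (1474/300)
      = 3.445 / 4.91333 = 0.7012 = 70.12%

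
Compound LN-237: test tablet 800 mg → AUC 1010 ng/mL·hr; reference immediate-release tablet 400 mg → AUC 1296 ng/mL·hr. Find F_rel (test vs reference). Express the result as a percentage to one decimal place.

F_rel = 39.0%

F_rel = (AUC_test/D_test) / (AUC_ref/D_ref)
      = (1010/800) / (1296/400)
      = 1.2625 / 3.24 = 0.3897 = 38.97%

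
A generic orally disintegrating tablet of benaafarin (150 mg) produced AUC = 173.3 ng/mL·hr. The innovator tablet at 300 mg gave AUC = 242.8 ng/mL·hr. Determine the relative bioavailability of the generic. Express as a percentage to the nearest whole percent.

F_rel = 143%

F_rel = (AUC_test/D_test) / (AUC_ref/D_ref)
      = (173.3/150) / (242.8/300)
      = 1.15533 / 0.809333 = 1.4275 = 142.75%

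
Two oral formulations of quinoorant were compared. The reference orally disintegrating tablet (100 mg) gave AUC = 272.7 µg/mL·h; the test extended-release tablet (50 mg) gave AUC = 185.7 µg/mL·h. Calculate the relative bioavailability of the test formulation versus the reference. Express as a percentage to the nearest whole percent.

F_rel = (AUC_test/D_test) / (AUC_ref/D_ref)
      = (185.7/50) / (272.7/100)
      = 3.714 / 2.727 = 1.3619 = 136.19%

F_rel = 136%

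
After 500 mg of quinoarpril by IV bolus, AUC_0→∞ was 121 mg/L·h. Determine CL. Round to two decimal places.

CL = Dose_iv / AUC_0→∞
   = 500 / 121 = 4.13223 L/h

CL = 4.13 L/h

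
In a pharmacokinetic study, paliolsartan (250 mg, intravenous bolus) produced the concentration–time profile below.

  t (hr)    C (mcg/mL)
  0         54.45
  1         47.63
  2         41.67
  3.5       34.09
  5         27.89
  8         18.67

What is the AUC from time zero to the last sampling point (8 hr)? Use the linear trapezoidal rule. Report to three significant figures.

Trapezoidal AUC_0→8:
  [0→1]: (54.45+47.63)/2 × 1 = 51.04
  [1→2]: (47.63+41.67)/2 × 1 = 44.65
  [2→3.5]: (41.67+34.09)/2 × 1.5 = 56.82
  [3.5→5]: (34.09+27.89)/2 × 1.5 = 46.485
  [5→8]: (27.89+18.67)/2 × 3 = 69.84
  Sum = 268.835 mcg/mL·hr

AUC = 269 mcg/mL·hr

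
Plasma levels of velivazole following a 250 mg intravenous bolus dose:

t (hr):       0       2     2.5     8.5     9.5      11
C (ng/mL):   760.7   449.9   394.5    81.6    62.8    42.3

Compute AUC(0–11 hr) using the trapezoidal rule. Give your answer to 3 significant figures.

Trapezoidal AUC_0→11:
  [0→2]: (760.7+449.9)/2 × 2 = 1210.6
  [2→2.5]: (449.9+394.5)/2 × 0.5 = 211.1
  [2.5→8.5]: (394.5+81.6)/2 × 6 = 1428.3
  [8.5→9.5]: (81.6+62.8)/2 × 1 = 72.2
  [9.5→11]: (62.8+42.3)/2 × 1.5 = 78.825
  Sum = 3001.025 ng/mL·hr

AUC = 3000 ng/mL·hr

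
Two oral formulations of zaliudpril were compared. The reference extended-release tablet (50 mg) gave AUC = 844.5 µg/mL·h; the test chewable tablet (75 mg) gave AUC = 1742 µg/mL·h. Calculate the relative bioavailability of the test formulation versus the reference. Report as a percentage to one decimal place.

F_rel = (AUC_test/D_test) / (AUC_ref/D_ref)
      = (1742/75) / (844.5/50)
      = 23.2267 / 16.89 = 1.3752 = 137.52%

F_rel = 137.5%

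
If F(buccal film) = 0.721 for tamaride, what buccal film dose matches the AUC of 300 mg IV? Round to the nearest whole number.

For equal systemic exposure: F × D_ev = D_iv
D_ev = D_iv / F = 300 / 0.721 = 416.089 mg

D_buccal = 416 mg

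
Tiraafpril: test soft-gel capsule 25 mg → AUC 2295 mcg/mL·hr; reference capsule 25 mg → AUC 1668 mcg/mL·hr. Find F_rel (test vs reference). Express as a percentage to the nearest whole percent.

F_rel = (AUC_test/D_test) / (AUC_ref/D_ref)
      = (2295/25) / (1668/25)
      = 91.8 / 66.72 = 1.3759 = 137.59%

F_rel = 138%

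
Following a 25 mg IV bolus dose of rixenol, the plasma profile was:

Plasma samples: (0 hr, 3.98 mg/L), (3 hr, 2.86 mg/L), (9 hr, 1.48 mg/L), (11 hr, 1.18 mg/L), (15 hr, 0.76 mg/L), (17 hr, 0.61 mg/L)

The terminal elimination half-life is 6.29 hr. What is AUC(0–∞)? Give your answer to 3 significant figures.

Trapezoidal AUC_0→17:
  [0→3]: (3.98+2.86)/2 × 3 = 10.26
  [3→9]: (2.86+1.48)/2 × 6 = 13.02
  [9→11]: (1.48+1.18)/2 × 2 = 2.66
  [11→15]: (1.18+0.76)/2 × 4 = 3.88
  [15→17]: (0.76+0.61)/2 × 2 = 1.37
  Sum = 31.19 mg/L·hr
k_e = ln2 / t½ = 0.693147 / 6.29 = 0.1102 hr^-1
Extrapolated tail: C_last / k_e = 0.61 / 0.1102 = 5.535
AUC_0→∞ = 31.19 + 5.535 = 36.725 mg/L·hr

AUC = 36.7 mg/L·hr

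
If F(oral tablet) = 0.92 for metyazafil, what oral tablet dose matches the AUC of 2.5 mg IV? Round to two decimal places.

D_oral = 2.72 mg

For equal systemic exposure: F × D_ev = D_iv
D_ev = D_iv / F = 2.5 / 0.92 = 2.71739 mg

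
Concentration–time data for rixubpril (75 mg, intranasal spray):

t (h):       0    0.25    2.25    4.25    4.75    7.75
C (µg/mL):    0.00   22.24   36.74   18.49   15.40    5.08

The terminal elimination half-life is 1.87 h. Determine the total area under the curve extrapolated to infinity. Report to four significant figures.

Trapezoidal AUC_0→7.75:
  [0→0.25]: (0.00+22.24)/2 × 0.25 = 2.78
  [0.25→2.25]: (22.24+36.74)/2 × 2 = 58.98
  [2.25→4.25]: (36.74+18.49)/2 × 2 = 55.23
  [4.25→4.75]: (18.49+15.40)/2 × 0.5 = 8.4725
  [4.75→7.75]: (15.40+5.08)/2 × 3 = 30.72
  Sum = 156.1825 µg/mL·h
k_e = ln2 / t½ = 0.693147 / 1.87 = 0.3707 h^-1
Extrapolated tail: C_last / k_e = 5.08 / 0.3707 = 13.704
AUC_0→∞ = 156.1825 + 13.704 = 169.8865 µg/mL·h

AUC = 169.9 µg/mL·h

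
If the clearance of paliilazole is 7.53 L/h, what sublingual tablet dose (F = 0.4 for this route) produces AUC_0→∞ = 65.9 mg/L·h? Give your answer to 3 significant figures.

Dose = CL × AUC_0→∞ / F
     = 7.53 × 65.9 / 0.4 = 1240.5675 mg

Dose = 1240 mg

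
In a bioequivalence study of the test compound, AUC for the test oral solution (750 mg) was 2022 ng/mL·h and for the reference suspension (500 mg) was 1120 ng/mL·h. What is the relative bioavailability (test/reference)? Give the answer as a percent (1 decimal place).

F_rel = (AUC_test/D_test) / (AUC_ref/D_ref)
      = (2022/750) / (1120/500)
      = 2.696 / 2.24 = 1.2036 = 120.36%

F_rel = 120.4%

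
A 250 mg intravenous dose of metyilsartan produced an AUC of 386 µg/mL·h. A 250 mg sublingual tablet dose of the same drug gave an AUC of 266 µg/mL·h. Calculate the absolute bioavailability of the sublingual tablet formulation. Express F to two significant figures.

F = 0.69

F = (AUC_ev / D_ev) / (AUC_iv / D_iv)
  = (266/250) / (386/250)
  = 1.064 / 1.544 = 0.6891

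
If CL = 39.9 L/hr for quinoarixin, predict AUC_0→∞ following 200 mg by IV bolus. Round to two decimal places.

AUC = 5.01 mg/L·hr

AUC_0→∞ = Dose_iv / CL
        = 200 / 39.9 = 5.01253 mg/L·hr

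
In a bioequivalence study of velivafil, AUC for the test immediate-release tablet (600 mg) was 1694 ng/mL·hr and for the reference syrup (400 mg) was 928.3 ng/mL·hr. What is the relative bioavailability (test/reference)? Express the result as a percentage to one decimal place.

F_rel = (AUC_test/D_test) / (AUC_ref/D_ref)
      = (1694/600) / (928.3/400)
      = 2.82333 / 2.32075 = 1.2166 = 121.66%

F_rel = 121.7%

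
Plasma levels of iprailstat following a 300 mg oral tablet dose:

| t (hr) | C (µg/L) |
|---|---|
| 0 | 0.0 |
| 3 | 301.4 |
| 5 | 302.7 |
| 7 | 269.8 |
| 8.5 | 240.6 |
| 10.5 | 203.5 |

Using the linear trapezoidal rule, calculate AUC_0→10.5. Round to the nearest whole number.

AUC = 2456 µg/L·hr

Trapezoidal AUC_0→10.5:
  [0→3]: (0.0+301.4)/2 × 3 = 452.1
  [3→5]: (301.4+302.7)/2 × 2 = 604.1
  [5→7]: (302.7+269.8)/2 × 2 = 572.5
  [7→8.5]: (269.8+240.6)/2 × 1.5 = 382.8
  [8.5→10.5]: (240.6+203.5)/2 × 2 = 444.1
  Sum = 2455.6 µg/L·hr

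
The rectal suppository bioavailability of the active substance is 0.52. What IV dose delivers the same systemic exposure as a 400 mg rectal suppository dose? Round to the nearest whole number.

D_iv = 208 mg

Systemic exposure from an extravascular dose = F × D_ev, so the equivalent IV dose is F × D_ev.
D_iv = F × D_ev = 0.52 × 400 = 208 mg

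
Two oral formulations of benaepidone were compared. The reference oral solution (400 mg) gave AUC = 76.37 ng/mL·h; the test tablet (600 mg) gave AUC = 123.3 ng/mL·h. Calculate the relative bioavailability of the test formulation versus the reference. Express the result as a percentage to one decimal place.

F_rel = (AUC_test/D_test) / (AUC_ref/D_ref)
      = (123.3/600) / (76.37/400)
      = 0.2055 / 0.190925 = 1.0763 = 107.63%

F_rel = 107.6%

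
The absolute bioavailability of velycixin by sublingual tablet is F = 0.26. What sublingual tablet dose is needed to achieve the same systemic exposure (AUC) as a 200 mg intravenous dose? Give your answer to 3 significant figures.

D_sublingual = 769 mg

For equal systemic exposure: F × D_ev = D_iv
D_ev = D_iv / F = 200 / 0.26 = 769.231 mg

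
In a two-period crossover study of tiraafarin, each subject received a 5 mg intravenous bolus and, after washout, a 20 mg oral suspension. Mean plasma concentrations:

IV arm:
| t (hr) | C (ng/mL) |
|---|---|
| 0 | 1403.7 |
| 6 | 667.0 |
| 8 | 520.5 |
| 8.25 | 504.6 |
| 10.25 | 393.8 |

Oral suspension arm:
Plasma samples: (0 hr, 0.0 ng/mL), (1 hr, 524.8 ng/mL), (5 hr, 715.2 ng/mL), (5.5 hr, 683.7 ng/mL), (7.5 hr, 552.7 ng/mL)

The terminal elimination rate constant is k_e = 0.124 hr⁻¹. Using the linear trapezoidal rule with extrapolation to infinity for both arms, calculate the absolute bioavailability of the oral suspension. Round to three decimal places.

F = 0.189

Trapezoidal AUC_0→10.25 (IV):
  [0→6]: (1403.7+667.0)/2 × 6 = 6212.1
  [6→8]: (667.0+520.5)/2 × 2 = 1187.5
  [8→8.25]: (520.5+504.6)/2 × 0.25 = 128.1375
  [8.25→10.25]: (504.6+393.8)/2 × 2 = 898.4
  Sum = 8426.1375 ng/mL·hr
IV tail: 393.8/0.124 = 3175.806; AUC_iv,0→∞ = 8426.1375 + 3175.806 = 11601.9435 ng/mL·hr
Trapezoidal AUC_0→7.5 (oral suspension):
  [0→1]: (0.0+524.8)/2 × 1 = 262.4
  [1→5]: (524.8+715.2)/2 × 4 = 2480.0
  [5→5.5]: (715.2+683.7)/2 × 0.5 = 349.725
  [5.5→7.5]: (683.7+552.7)/2 × 2 = 1236.4
  Sum = 4328.525 ng/mL·hr
oral suspension tail: 552.7/0.124 = 4457.258; AUC_ev,0→∞ = 4328.525 + 4457.258 = 8785.783 ng/mL·hr
F = (AUC_ev/D_ev)/(AUC_iv/D_iv) = (8785.783/20)/(11601.9435/5) = 439.28915/2320.3887 = 0.1893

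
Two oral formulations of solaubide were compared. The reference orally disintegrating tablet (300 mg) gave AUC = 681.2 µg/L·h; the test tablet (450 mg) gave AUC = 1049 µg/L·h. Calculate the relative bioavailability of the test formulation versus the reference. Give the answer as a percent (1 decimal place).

F_rel = 102.7%

F_rel = (AUC_test/D_test) / (AUC_ref/D_ref)
      = (1049/450) / (681.2/300)
      = 2.33111 / 2.27067 = 1.0266 = 102.66%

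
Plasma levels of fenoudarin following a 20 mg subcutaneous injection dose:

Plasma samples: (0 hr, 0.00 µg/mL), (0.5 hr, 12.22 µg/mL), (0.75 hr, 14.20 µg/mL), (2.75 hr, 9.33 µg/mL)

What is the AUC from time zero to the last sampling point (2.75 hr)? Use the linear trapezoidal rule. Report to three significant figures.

AUC = 29.9 µg/mL·hr

Trapezoidal AUC_0→2.75:
  [0→0.5]: (0.00+12.22)/2 × 0.5 = 3.055
  [0.5→0.75]: (12.22+14.20)/2 × 0.25 = 3.3025
  [0.75→2.75]: (14.20+9.33)/2 × 2 = 23.53
  Sum = 29.8875 µg/mL·hr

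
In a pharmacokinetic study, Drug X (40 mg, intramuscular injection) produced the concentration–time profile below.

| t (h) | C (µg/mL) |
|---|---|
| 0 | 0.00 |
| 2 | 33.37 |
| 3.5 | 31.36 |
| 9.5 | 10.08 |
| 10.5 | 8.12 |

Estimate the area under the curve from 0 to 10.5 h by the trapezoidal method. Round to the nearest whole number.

AUC = 215 µg/mL·h

Trapezoidal AUC_0→10.5:
  [0→2]: (0.00+33.37)/2 × 2 = 33.37
  [2→3.5]: (33.37+31.36)/2 × 1.5 = 48.5475
  [3.5→9.5]: (31.36+10.08)/2 × 6 = 124.32
  [9.5→10.5]: (10.08+8.12)/2 × 1 = 9.1
  Sum = 215.3375 µg/mL·h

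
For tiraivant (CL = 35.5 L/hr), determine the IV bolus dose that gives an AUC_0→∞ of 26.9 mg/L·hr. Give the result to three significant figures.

Dose_iv = CL × AUC_0→∞
     = 35.5 × 26.9 = 954.95 mg

Dose = 955 mg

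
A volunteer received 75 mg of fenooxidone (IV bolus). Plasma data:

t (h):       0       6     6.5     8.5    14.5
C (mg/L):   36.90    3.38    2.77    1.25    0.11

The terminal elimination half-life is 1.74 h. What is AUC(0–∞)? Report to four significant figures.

AUC = 130.8 mg/L·h

Trapezoidal AUC_0→14.5:
  [0→6]: (36.90+3.38)/2 × 6 = 120.84
  [6→6.5]: (3.38+2.77)/2 × 0.5 = 1.5375
  [6.5→8.5]: (2.77+1.25)/2 × 2 = 4.02
  [8.5→14.5]: (1.25+0.11)/2 × 6 = 4.08
  Sum = 130.4775 mg/L·h
k_e = ln2 / t½ = 0.693147 / 1.74 = 0.3984 h^-1
Extrapolated tail: C_last / k_e = 0.11 / 0.3984 = 0.276
AUC_0→∞ = 130.4775 + 0.276 = 130.7535 mg/L·h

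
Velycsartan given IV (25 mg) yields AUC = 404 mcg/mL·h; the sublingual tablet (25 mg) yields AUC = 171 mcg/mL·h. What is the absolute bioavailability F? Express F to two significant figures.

F = (AUC_ev / D_ev) / (AUC_iv / D_iv)
  = (171/25) / (404/25)
  = 6.84 / 16.16 = 0.4233

F = 0.42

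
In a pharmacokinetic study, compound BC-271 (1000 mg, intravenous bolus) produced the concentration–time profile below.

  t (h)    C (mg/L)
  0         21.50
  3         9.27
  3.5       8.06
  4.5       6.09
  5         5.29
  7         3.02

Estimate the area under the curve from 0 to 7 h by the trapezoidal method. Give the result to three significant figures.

Trapezoidal AUC_0→7:
  [0→3]: (21.50+9.27)/2 × 3 = 46.155
  [3→3.5]: (9.27+8.06)/2 × 0.5 = 4.3325
  [3.5→4.5]: (8.06+6.09)/2 × 1 = 7.075
  [4.5→5]: (6.09+5.29)/2 × 0.5 = 2.845
  [5→7]: (5.29+3.02)/2 × 2 = 8.31
  Sum = 68.7175 mg/L·h

AUC = 68.7 mg/L·h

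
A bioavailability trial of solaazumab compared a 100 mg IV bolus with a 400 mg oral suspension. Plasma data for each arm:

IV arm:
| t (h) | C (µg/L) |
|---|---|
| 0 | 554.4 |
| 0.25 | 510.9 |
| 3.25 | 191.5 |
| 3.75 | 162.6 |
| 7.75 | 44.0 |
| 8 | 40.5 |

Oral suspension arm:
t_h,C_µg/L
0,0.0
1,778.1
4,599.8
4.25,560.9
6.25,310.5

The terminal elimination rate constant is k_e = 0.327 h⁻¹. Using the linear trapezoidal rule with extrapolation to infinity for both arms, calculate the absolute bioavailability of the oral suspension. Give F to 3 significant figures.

F = 0.606

Trapezoidal AUC_0→8 (IV):
  [0→0.25]: (554.4+510.9)/2 × 0.25 = 133.1625
  [0.25→3.25]: (510.9+191.5)/2 × 3 = 1053.6
  [3.25→3.75]: (191.5+162.6)/2 × 0.5 = 88.525
  [3.75→7.75]: (162.6+44.0)/2 × 4 = 413.2
  [7.75→8]: (44.0+40.5)/2 × 0.25 = 10.5625
  Sum = 1699.05 µg/L·h
IV tail: 40.5/0.327 = 123.853; AUC_iv,0→∞ = 1699.05 + 123.853 = 1822.903 µg/L·h
Trapezoidal AUC_0→6.25 (oral suspension):
  [0→1]: (0.0+778.1)/2 × 1 = 389.05
  [1→4]: (778.1+599.8)/2 × 3 = 2066.85
  [4→4.25]: (599.8+560.9)/2 × 0.25 = 145.0875
  [4.25→6.25]: (560.9+310.5)/2 × 2 = 871.4
  Sum = 3472.3875 µg/L·h
oral suspension tail: 310.5/0.327 = 949.541; AUC_ev,0→∞ = 3472.3875 + 949.541 = 4421.9285 µg/L·h
F = (AUC_ev/D_ev)/(AUC_iv/D_iv) = (4421.9285/400)/(1822.903/100) = 11.0548/18.22903 = 0.6064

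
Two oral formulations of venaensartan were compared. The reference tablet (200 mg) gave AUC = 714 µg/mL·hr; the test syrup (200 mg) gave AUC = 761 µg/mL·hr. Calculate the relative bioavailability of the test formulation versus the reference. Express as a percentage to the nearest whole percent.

F_rel = 107%

F_rel = (AUC_test/D_test) / (AUC_ref/D_ref)
      = (761/200) / (714/200)
      = 3.805 / 3.57 = 1.0658 = 106.58%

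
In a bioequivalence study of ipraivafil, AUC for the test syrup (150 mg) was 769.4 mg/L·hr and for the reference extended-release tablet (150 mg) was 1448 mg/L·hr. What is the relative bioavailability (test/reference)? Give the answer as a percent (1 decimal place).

F_rel = 53.1%

F_rel = (AUC_test/D_test) / (AUC_ref/D_ref)
      = (769.4/150) / (1448/150)
      = 5.12933 / 9.65333 = 0.5314 = 53.14%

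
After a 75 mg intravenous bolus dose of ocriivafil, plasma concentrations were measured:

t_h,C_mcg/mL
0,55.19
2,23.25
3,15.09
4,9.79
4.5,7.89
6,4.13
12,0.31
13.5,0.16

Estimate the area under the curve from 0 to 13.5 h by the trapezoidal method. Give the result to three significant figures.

AUC = 137 mcg/mL·h

Trapezoidal AUC_0→13.5:
  [0→2]: (55.19+23.25)/2 × 2 = 78.44
  [2→3]: (23.25+15.09)/2 × 1 = 19.17
  [3→4]: (15.09+9.79)/2 × 1 = 12.44
  [4→4.5]: (9.79+7.89)/2 × 0.5 = 4.42
  [4.5→6]: (7.89+4.13)/2 × 1.5 = 9.015
  [6→12]: (4.13+0.31)/2 × 6 = 13.32
  [12→13.5]: (0.31+0.16)/2 × 1.5 = 0.3525
  Sum = 137.1575 mcg/mL·h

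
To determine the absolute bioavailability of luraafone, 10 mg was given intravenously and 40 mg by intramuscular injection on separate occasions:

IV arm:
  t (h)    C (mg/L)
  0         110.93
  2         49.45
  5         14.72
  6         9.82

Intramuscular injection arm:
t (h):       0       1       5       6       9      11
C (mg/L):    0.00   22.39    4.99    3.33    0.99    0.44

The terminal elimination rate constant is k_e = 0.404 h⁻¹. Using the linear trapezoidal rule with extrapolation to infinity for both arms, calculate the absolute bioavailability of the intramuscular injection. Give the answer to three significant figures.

F = 0.0675

Trapezoidal AUC_0→6 (IV):
  [0→2]: (110.93+49.45)/2 × 2 = 160.38
  [2→5]: (49.45+14.72)/2 × 3 = 96.255
  [5→6]: (14.72+9.82)/2 × 1 = 12.27
  Sum = 268.905 mg/L·h
IV tail: 9.82/0.404 = 24.307; AUC_iv,0→∞ = 268.905 + 24.307 = 293.212 mg/L·h
Trapezoidal AUC_0→11 (intramuscular injection):
  [0→1]: (0.00+22.39)/2 × 1 = 11.195
  [1→5]: (22.39+4.99)/2 × 4 = 54.76
  [5→6]: (4.99+3.33)/2 × 1 = 4.16
  [6→9]: (3.33+0.99)/2 × 3 = 6.48
  [9→11]: (0.99+0.44)/2 × 2 = 1.43
  Sum = 78.025 mg/L·h
intramuscular injection tail: 0.44/0.404 = 1.089; AUC_ev,0→∞ = 78.025 + 1.089 = 79.114 mg/L·h
F = (AUC_ev/D_ev)/(AUC_iv/D_iv) = (79.114/40)/(293.212/10) = 1.97785/29.3212 = 0.0675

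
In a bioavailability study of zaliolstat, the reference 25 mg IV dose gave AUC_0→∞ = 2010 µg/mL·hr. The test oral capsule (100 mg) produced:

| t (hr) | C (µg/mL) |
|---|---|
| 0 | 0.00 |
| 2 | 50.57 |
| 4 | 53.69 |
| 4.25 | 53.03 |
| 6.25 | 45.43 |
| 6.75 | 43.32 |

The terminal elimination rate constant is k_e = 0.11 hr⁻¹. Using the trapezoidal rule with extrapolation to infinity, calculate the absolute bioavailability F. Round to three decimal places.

F = 0.085

Trapezoidal AUC_0→6.75 (oral capsule):
  [0→2]: (0.00+50.57)/2 × 2 = 50.57
  [2→4]: (50.57+53.69)/2 × 2 = 104.26
  [4→4.25]: (53.69+53.03)/2 × 0.25 = 13.34
  [4.25→6.25]: (53.03+45.43)/2 × 2 = 98.46
  [6.25→6.75]: (45.43+43.32)/2 × 0.5 = 22.1875
  Sum = 288.8175 µg/mL·hr
Tail: C_last/k_e = 43.32/0.11 = 393.818
AUC_0→∞ (oral capsule) = 288.8175 + 393.818 = 682.6355 µg/mL·hr
F = (AUC_ev/D_ev)/(AUC_iv/D_iv) = (682.6355/100)/(2010/25) = 6.826355/80.4 = 0.0849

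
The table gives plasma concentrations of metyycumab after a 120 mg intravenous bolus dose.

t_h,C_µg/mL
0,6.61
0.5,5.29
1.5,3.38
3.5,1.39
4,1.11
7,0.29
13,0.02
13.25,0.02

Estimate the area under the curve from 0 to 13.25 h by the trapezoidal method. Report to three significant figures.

AUC = 15.7 µg/mL·h

Trapezoidal AUC_0→13.25:
  [0→0.5]: (6.61+5.29)/2 × 0.5 = 2.975
  [0.5→1.5]: (5.29+3.38)/2 × 1 = 4.335
  [1.5→3.5]: (3.38+1.39)/2 × 2 = 4.77
  [3.5→4]: (1.39+1.11)/2 × 0.5 = 0.625
  [4→7]: (1.11+0.29)/2 × 3 = 2.1
  [7→13]: (0.29+0.02)/2 × 6 = 0.93
  [13→13.25]: (0.02+0.02)/2 × 0.25 = 0.005
  Sum = 15.74 µg/mL·h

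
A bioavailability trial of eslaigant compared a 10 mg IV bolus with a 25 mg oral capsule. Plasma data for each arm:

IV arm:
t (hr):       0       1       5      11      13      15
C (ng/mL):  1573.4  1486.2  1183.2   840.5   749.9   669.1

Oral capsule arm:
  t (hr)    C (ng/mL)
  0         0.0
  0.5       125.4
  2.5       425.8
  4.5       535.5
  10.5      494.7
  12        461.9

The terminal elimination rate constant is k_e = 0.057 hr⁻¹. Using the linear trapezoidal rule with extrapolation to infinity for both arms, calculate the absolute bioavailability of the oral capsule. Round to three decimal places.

Trapezoidal AUC_0→15 (IV):
  [0→1]: (1573.4+1486.2)/2 × 1 = 1529.8
  [1→5]: (1486.2+1183.2)/2 × 4 = 5338.8
  [5→11]: (1183.2+840.5)/2 × 6 = 6071.1
  [11→13]: (840.5+749.9)/2 × 2 = 1590.4
  [13→15]: (749.9+669.1)/2 × 2 = 1419.0
  Sum = 15949.1 ng/mL·hr
IV tail: 669.1/0.057 = 11738.596; AUC_iv,0→∞ = 15949.1 + 11738.596 = 27687.696 ng/mL·hr
Trapezoidal AUC_0→12 (oral capsule):
  [0→0.5]: (0.0+125.4)/2 × 0.5 = 31.35
  [0.5→2.5]: (125.4+425.8)/2 × 2 = 551.2
  [2.5→4.5]: (425.8+535.5)/2 × 2 = 961.3
  [4.5→10.5]: (535.5+494.7)/2 × 6 = 3090.6
  [10.5→12]: (494.7+461.9)/2 × 1.5 = 717.45
  Sum = 5351.9 ng/mL·hr
oral capsule tail: 461.9/0.057 = 8103.509; AUC_ev,0→∞ = 5351.9 + 8103.509 = 13455.409 ng/mL·hr
F = (AUC_ev/D_ev)/(AUC_iv/D_iv) = (13455.409/25)/(27687.696/10) = 538.21636/2768.7696 = 0.1944

F = 0.194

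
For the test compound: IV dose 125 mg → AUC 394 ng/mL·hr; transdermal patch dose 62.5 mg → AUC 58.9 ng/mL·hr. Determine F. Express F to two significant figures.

F = (AUC_ev / D_ev) / (AUC_iv / D_iv)
  = (58.9/62.5) / (394/125)
  = 0.9424 / 3.152 = 0.2990

F = 0.30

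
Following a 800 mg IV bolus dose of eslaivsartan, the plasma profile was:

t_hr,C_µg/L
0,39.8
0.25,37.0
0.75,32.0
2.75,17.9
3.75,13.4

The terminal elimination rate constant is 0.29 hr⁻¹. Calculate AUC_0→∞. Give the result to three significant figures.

AUC = 139 µg/L·hr

Trapezoidal AUC_0→3.75:
  [0→0.25]: (39.8+37.0)/2 × 0.25 = 9.6
  [0.25→0.75]: (37.0+32.0)/2 × 0.5 = 17.25
  [0.75→2.75]: (32.0+17.9)/2 × 2 = 49.9
  [2.75→3.75]: (17.9+13.4)/2 × 1 = 15.65
  Sum = 92.4 µg/L·hr
Extrapolated tail: C_last / k_e = 13.4 / 0.29 = 46.207
AUC_0→∞ = 92.4 + 46.207 = 138.607 µg/L·hr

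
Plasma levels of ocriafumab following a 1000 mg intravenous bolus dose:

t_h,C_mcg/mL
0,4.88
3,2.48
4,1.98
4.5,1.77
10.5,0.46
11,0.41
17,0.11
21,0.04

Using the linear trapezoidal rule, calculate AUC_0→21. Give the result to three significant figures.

AUC = 23.0 mcg/mL·h

Trapezoidal AUC_0→21:
  [0→3]: (4.88+2.48)/2 × 3 = 11.04
  [3→4]: (2.48+1.98)/2 × 1 = 2.23
  [4→4.5]: (1.98+1.77)/2 × 0.5 = 0.9375
  [4.5→10.5]: (1.77+0.46)/2 × 6 = 6.69
  [10.5→11]: (0.46+0.41)/2 × 0.5 = 0.2175
  [11→17]: (0.41+0.11)/2 × 6 = 1.56
  [17→21]: (0.11+0.04)/2 × 4 = 0.3
  Sum = 22.975 mcg/mL·h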